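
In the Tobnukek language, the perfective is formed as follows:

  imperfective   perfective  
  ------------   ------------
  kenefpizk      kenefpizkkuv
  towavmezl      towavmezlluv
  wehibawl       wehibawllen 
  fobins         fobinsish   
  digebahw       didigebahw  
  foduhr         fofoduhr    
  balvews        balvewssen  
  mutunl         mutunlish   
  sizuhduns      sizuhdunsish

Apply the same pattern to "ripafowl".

towavmezl and mutunl both end in -l yet inflect differently (towavmezlluv, mutunlish), so the final letter is not what conditions the rule; the second-to-last letter is.
"ripafowl" has second-to-last letter 'w'. The stems whose second-to-last letter is 'w' (balvews → balvewssen, wehibawl → wehibawllen) double the final consonant and add -en.
So ripafowl → ripafowllen.

ripafowllen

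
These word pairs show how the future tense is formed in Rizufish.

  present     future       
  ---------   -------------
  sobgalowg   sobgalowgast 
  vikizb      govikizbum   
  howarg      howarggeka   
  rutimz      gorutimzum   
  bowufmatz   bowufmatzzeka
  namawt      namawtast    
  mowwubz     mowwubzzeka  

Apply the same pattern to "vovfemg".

govovfemgum

sobgalowg and howarg both end in -g yet inflect differently (sobgalowgast, howarggeka), so the final letter is not what conditions the rule; the second-to-last letter is.
"vovfemg" has second-to-last letter 'm'. The one such stem in the data (rutimz → gorutimzum) adds go- … -um around the stem, so the same rule applies.
So vovfemg → govovfemgum.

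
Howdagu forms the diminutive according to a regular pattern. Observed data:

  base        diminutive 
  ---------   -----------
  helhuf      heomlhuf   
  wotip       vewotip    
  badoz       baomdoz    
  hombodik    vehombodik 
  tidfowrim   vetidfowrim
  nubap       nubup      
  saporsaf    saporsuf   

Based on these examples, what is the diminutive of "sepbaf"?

"sepbaf" has last vowel 'a'. The stems whose last vowel is 'a' (nubap → nubup, saporsaf → saporsuf) change the last vowel to 'u'.
So sepbaf → sepbuf.

sepbuf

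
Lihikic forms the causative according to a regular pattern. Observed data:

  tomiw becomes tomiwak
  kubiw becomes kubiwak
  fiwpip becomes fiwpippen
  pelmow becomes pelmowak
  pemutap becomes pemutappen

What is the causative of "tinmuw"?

tinmuwak

fiwpip and tomiw both have last vowel 'i' yet inflect differently (fiwpippen, tomiwak), so the last vowel is not what conditions the rule; the final letter is.
"tinmuw" ends in -w. The stems ending in -w (tomiw → tomiwak, pelmow → pelmowak, kubiw → kubiwak) add -ak.
The other pattern: stems ending in -p double the final consonant and add -en.
So tinmuw → tinmuwak.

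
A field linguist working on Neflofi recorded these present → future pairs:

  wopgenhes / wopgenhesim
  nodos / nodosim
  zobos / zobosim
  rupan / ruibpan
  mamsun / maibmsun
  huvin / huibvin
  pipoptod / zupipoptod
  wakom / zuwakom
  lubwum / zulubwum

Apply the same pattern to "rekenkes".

nodos and pipoptod both have last vowel 'o' yet inflect differently (nodosim, zupipoptod), so the last vowel is not what conditions the rule; the final letter is.
"rekenkes" ends in -s. The stems ending in -s (wopgenhes → wopgenhesim, nodos → nodosim, zobos → zobosim) add -im.
So rekenkes → rekenkesim.

rekenkesim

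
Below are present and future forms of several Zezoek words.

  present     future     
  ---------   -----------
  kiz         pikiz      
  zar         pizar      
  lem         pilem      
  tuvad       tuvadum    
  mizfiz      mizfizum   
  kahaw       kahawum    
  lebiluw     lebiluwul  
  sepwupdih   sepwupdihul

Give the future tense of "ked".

"ked" has 1 vowel. The stems with 1 vowel (kiz → pikiz, zar → pizar, lem → pilem) add the prefix pi-.
The other patterns: stems with 2 vowels add -um; stems with 3 vowels add -ul.
So ked → piked.

piked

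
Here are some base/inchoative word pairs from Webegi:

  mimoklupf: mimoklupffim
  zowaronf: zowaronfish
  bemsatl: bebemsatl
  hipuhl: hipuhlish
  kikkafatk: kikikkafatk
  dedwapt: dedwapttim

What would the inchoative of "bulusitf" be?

bubulusitf

mimoklupf and zowaronf both end in -f yet inflect differently (mimoklupffim, zowaronfish), so the final letter is not what conditions the rule; the second-to-last letter is.
"bulusitf" has second-to-last letter 't'. The stems whose second-to-last letter is 't' (kikkafatk → kikikkafatk, bemsatl → bebemsatl) repeat the first consonant+vowel as a prefix.
The other patterns: stems whose second-to-last letter is 'p' double the final consonant and add -im; stems whose second-to-last letter is 'h' or 'n' add -ish.
So bulusitf → bubulusitf.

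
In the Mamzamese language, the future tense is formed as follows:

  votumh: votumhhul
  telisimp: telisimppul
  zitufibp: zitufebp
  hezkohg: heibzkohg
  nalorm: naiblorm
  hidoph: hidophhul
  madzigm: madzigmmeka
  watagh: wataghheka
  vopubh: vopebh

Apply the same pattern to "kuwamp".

hidoph and watagh both end in -h yet inflect differently (hidophhul, wataghheka), so the final letter is not what conditions the rule; the second-to-last letter is.
"kuwamp" has second-to-last letter 'm'. The stems whose second-to-last letter is 'm' (votumh → votumhhul, telisimp → telisimppul) double the final consonant and add -ul.
So kuwamp → kuwamppul.

kuwamppul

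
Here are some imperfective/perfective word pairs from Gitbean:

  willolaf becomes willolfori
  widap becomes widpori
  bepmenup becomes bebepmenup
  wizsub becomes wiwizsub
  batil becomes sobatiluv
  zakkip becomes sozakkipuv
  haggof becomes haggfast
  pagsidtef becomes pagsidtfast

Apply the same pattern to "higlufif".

sohiglufifuv

"higlufif" has last vowel 'i'. The stems whose last vowel is 'i' (batil → sobatiluv, zakkip → sozakkipuv) add so- … -uv around the stem.
So higlufif → sohiglufifuv.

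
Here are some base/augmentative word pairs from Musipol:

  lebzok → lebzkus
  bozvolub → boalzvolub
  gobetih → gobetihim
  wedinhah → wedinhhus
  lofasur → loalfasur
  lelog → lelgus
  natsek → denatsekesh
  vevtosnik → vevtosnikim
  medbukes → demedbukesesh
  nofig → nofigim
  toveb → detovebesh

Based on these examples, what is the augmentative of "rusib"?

bozvolub and toveb both end in -b yet inflect differently (boalzvolub, detovebesh), so the final letter is not what conditions the rule; the last vowel is.
"rusib" has last vowel 'i'. The stems whose last vowel is 'i' (nofig → nofigim, gobetih → gobetihim, vevtosnik → vevtosnikim) add -im.
The other patterns: stems whose last vowel is 'u' insert -al- after the first vowel; stems whose last vowel is 'e' add de- … -esh around the stem; stems whose last vowel is 'a' or 'o' delete the last vowel and add -us.
So rusib → rusibim.

rusibim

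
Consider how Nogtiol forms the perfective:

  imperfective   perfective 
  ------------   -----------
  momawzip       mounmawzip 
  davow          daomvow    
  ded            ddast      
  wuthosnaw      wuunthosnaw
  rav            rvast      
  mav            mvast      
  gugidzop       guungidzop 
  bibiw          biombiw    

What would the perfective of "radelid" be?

davow and wuthosnaw both end in -w yet inflect differently (daomvow, wuunthosnaw), so the final letter is not what conditions the rule; the number of vowels is.
"radelid" has 3 vowels. The stems with 3 vowels (momawzip → mounmawzip, gugidzop → guungidzop, wuthosnaw → wuunthosnaw) insert -un- after the first vowel.
So radelid → raundelid.

raundelid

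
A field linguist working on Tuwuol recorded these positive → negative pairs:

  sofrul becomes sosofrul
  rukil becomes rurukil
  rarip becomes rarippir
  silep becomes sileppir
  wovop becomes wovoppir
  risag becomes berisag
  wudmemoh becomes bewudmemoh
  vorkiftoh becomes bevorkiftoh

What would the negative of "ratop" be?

rukil and rarip both have last vowel 'i' yet inflect differently (rurukil, rarippir), so the last vowel is not what conditions the rule; the final letter is.
"ratop" ends in -p. The stems ending in -p (rarip → rarippir, silep → sileppir, wovop → wovoppir) double the final consonant and add -ir.
So ratop → ratoppir.

ratoppir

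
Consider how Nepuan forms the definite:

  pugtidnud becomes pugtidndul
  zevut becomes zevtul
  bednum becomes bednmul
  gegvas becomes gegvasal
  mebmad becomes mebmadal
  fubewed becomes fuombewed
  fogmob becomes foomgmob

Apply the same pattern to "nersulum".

nersulmul

"nersulum" has last vowel 'u'. The stems whose last vowel is 'u' (pugtidnud → pugtidndul, zevut → zevtul, bednum → bednmul) delete the last vowel and add -ul.
So nersulum → nersulmul.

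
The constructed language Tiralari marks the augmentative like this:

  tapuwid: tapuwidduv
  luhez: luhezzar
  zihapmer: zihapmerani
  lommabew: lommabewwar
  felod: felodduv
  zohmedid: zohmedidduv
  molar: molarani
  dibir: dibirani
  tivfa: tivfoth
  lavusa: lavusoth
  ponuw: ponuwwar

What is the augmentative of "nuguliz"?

nugulizzar

lavusa and molar both have last vowel 'a' yet inflect differently (lavusoth, molarani), so the last vowel is not what conditions the rule; the final letter is.
"nuguliz" ends in -z. The one such stem in the data (luhez → luhezzar) doubles the final consonant and adds -ar (as do lommabew, ponuw), so the same rule applies.
So nuguliz → nugulizzar.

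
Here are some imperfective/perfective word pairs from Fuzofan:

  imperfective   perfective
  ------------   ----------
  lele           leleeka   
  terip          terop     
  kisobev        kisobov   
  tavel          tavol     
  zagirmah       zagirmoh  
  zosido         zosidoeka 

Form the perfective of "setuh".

"setuh" ends in a consonant. The stems ending in a consonant (tavel → tavol, kisobev → kisobov, zagirmah → zagirmoh) change the last vowel to 'o'.
The other pattern: stems ending in a vowel add -eka.
So setuh → setoh.

setoh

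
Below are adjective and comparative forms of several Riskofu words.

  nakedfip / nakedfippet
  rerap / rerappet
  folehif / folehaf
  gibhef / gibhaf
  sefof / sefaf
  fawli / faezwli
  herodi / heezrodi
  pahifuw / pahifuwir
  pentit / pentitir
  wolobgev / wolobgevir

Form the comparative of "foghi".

foezghi

nakedfip and folehif both have last vowel 'i' yet inflect differently (nakedfippet, folehaf), so the last vowel is not what conditions the rule; the final letter is.
"foghi" ends in -i. The stems ending in -i (fawli → faezwli, herodi → heezrodi) insert -ez- after the first vowel.
The other patterns: stems ending in -p double the final consonant and add -et; stems ending in -f change the last vowel to 'a'; stems ending in -t, -v or -w add -ir.
So foghi → foezghi.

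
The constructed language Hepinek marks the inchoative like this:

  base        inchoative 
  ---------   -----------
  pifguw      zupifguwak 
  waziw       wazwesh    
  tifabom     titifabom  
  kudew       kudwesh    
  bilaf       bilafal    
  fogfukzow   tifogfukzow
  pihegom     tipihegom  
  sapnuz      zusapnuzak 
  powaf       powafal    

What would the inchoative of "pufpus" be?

zupufpusak

fogfukzow and pifguw both end in -w yet inflect differently (tifogfukzow, zupifguwak), so the final letter is not what conditions the rule; the last vowel is.
"pufpus" has last vowel 'u'. The stems whose last vowel is 'u' (sapnuz → zusapnuzak, pifguw → zupifguwak) add zu- … -ak around the stem.
So pufpus → zupufpusak.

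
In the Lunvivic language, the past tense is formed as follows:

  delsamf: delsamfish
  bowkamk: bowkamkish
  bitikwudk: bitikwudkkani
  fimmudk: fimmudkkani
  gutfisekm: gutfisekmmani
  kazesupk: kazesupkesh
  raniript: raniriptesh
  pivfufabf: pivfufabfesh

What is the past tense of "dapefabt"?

dapefabtesh

bowkamk and bitikwudk both end in -k yet inflect differently (bowkamkish, bitikwudkkani), so the final letter is not what conditions the rule; the second-to-last letter is.
"dapefabt" has second-to-last letter 'b'. The one such stem in the data (pivfufabf → pivfufabfesh) adds -esh, so the same rule applies.
So dapefabt → dapefabtesh.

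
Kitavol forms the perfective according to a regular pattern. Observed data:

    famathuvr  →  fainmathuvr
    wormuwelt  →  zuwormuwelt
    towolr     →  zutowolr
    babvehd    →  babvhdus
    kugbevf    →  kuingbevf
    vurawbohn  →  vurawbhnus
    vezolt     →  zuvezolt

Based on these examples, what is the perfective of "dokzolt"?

"dokzolt" has second-to-last letter 'l'. The stems whose second-to-last letter is 'l' (towolr → zutowolr, wormuwelt → zuwormuwelt, vezolt → zuvezolt) add the prefix zu-.
So dokzolt → zudokzolt.

zudokzolt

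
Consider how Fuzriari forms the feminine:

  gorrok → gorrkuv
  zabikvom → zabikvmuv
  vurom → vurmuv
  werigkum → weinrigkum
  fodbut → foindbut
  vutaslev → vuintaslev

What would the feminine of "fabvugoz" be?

zabikvom and werigkum both end in -m yet inflect differently (zabikvmuv, weinrigkum), so the final letter is not what conditions the rule; the last vowel is.
"fabvugoz" has last vowel 'o'. The stems whose last vowel is 'o' (zabikvom → zabikvmuv, vurom → vurmuv, gorrok → gorrkuv) delete the last vowel and add -uv.
The other pattern: stems whose last vowel is 'e' or 'u' insert -in- after the first vowel.
So fabvugoz → fabvugzuv.

fabvugzuv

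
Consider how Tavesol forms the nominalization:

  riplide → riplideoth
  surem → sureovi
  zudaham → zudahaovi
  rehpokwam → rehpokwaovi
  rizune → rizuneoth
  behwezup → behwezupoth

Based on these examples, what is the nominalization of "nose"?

"nose" ends in -e. The stems ending in -e (rizune → rizuneoth, riplide → riplideoth) add -oth.
The other pattern: stems ending in -m drop the final letter and add -ovi.
So nose → noseoth.

noseoth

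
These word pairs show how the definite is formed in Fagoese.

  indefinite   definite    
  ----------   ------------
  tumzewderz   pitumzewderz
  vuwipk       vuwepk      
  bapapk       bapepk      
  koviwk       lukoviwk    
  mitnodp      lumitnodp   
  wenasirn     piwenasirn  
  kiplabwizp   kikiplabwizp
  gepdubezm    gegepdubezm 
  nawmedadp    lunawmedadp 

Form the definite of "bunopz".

kiplabwizp and mitnodp both end in -p yet inflect differently (kikiplabwizp, lumitnodp), so the final letter is not what conditions the rule; the second-to-last letter is.
"bunopz" has second-to-last letter 'p'. The stems whose second-to-last letter is 'p' (bapapk → bapepk, vuwipk → vuwepk) change the last vowel to 'e'.
The other patterns: stems whose second-to-last letter is 'z' repeat the first consonant+vowel as a prefix; stems whose second-to-last letter is 'r' add the prefix pi-; stems whose second-to-last letter is 'd' or 'w' add the prefix lu-.
So bunopz → bunepz.

bunepz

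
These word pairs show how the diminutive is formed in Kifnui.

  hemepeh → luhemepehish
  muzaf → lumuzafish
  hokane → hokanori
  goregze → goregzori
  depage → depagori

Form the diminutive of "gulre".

goregze and hemepeh both have last vowel 'e' yet inflect differently (goregzori, luhemepehish), so the last vowel is not what conditions the rule; the final letter is.
"gulre" ends in -e. The stems ending in -e (goregze → goregzori, hokane → hokanori, depage → depagori) drop the final letter and add -ori.
The other pattern: stems ending in -f or -h add lu- … -ish around the stem.
So gulre → gulrori.

gulrori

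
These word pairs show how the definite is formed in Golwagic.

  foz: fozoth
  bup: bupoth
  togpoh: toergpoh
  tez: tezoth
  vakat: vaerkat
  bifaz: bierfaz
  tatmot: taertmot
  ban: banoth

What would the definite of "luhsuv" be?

bifaz and tez both end in -z yet inflect differently (bierfaz, tezoth), so the final letter is not what conditions the rule; the number of vowels is.
"luhsuv" has 2 vowels. The stems with 2 vowels (tatmot → taertmot, bifaz → bierfaz, vakat → vaerkat) insert -er- after the first vowel.
The other pattern: stems with 1 vowel add -oth.
So luhsuv → luerhsuv.

luerhsuv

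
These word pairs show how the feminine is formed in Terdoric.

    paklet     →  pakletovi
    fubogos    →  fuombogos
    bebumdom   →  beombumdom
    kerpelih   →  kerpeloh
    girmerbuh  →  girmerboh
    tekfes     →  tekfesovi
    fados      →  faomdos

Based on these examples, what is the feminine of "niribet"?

fubogos and tekfes both end in -s yet inflect differently (fuombogos, tekfesovi), so the final letter is not what conditions the rule; the last vowel is.
"niribet" has last vowel 'e'. The stems whose last vowel is 'e' (tekfes → tekfesovi, paklet → pakletovi) add -ovi.
The other patterns: stems whose last vowel is 'o' insert -om- after the first vowel; stems whose last vowel is 'i' or 'u' change the last vowel to 'o'.
So niribet → niribetovi.

niribetovi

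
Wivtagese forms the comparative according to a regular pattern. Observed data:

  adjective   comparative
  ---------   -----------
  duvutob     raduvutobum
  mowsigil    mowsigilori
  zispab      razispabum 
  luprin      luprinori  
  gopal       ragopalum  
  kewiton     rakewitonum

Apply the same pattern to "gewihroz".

luprin and kewiton both end in -n yet inflect differently (luprinori, rakewitonum), so the final letter is not what conditions the rule; the last vowel is.
"gewihroz" has last vowel 'o'. The stems whose last vowel is 'o' (kewiton → rakewitonum, duvutob → raduvutobum) add ra- … -um around the stem.
So gewihroz → ragewihrozum.

ragewihrozum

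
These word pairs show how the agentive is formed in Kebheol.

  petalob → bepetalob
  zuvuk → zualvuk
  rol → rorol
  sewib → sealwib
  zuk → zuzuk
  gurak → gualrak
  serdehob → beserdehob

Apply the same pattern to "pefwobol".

bepefwobol

"pefwobol" has 3 vowels. The stems with 3 vowels (petalob → bepetalob, serdehob → beserdehob) add the prefix be-.
So pefwobol → bepefwobol.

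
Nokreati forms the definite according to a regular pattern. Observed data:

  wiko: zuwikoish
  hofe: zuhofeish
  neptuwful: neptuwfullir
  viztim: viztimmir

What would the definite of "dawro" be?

wiko and viztim both have 2 vowels yet inflect differently (zuwikoish, viztimmir), so the number of vowels is not what conditions the rule; whether the stem ends in a vowel or a consonant is.
"dawro" ends in a vowel. The stems ending in a vowel (wiko → zuwikoish, hofe → zuhofeish) add zu- … -ish around the stem.
The other pattern: stems ending in a consonant double the final consonant and add -ir.
So dawro → zudawroish.

zudawroish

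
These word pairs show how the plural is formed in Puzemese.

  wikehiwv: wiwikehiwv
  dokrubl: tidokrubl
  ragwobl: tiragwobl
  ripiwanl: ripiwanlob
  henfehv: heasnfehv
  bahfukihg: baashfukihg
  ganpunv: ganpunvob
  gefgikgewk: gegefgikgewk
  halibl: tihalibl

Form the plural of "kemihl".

keasmihl

"kemihl" has second-to-last letter 'h'. The stems whose second-to-last letter is 'h' (henfehv → heasnfehv, bahfukihg → baashfukihg) insert -as- after the first vowel.
The other patterns: stems whose second-to-last letter is 'w' repeat the first consonant+vowel as a prefix; stems whose second-to-last letter is 'b' add the prefix ti-; stems whose second-to-last letter is 'n' add -ob.
So kemihl → keasmihl.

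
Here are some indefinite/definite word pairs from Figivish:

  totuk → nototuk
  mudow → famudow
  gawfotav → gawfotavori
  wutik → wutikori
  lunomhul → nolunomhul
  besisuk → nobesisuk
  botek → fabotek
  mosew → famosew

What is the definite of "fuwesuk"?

nofuwesuk

wutik and botek both end in -k yet inflect differently (wutikori, fabotek), so the final letter is not what conditions the rule; the last vowel is.
"fuwesuk" has last vowel 'u'. The stems whose last vowel is 'u' (lunomhul → nolunomhul, besisuk → nobesisuk, totuk → nototuk) add the prefix no-.
The other patterns: stems whose last vowel is 'a' or 'i' add -ori; stems whose last vowel is 'e' or 'o' add the prefix fa-.
So fuwesuk → nofuwesuk.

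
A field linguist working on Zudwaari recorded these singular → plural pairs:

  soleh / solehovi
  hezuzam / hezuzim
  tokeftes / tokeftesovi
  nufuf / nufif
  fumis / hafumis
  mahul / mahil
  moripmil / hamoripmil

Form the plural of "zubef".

mahul and moripmil both end in -l yet inflect differently (mahil, hamoripmil), so the final letter is not what conditions the rule; the last vowel is.
"zubef" has last vowel 'e'. The stems whose last vowel is 'e' (tokeftes → tokeftesovi, soleh → solehovi) add -ovi.
The other patterns: stems whose last vowel is 'a' or 'u' change the last vowel to 'i'; stems whose last vowel is 'i' add the prefix ha-.
So zubef → zubefovi.

zubefovi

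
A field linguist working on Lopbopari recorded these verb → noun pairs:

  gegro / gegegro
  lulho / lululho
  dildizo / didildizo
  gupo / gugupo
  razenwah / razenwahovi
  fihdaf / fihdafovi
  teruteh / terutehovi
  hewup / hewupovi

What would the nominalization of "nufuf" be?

nufufovi

"nufuf" ends in -f. The one such stem in the data (fihdaf → fihdafovi) adds -ovi, so the same rule applies.
The other pattern: stems ending in -o repeat the first consonant+vowel as a prefix.
So nufuf → nufufovi.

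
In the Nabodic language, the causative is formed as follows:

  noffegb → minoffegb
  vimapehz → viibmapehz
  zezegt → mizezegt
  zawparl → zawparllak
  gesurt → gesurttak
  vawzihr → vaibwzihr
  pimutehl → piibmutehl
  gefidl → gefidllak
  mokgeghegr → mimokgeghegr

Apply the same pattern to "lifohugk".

milifohugk

"lifohugk" has second-to-last letter 'g'. The stems whose second-to-last letter is 'g' (zezegt → mizezegt, noffegb → minoffegb, mokgeghegr → mimokgeghegr) add the prefix mi-.
The other patterns: stems whose second-to-last letter is 'h' insert -ib- after the first vowel; stems whose second-to-last letter is 'd' or 'r' double the final consonant and add -ak.
So lifohugk → milifohugk.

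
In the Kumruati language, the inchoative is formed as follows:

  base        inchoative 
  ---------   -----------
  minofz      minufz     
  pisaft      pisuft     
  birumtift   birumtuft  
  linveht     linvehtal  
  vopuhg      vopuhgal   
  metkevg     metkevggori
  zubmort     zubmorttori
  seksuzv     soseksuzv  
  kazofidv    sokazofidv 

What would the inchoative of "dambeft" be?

pisaft and linveht both end in -t yet inflect differently (pisuft, linvehtal), so the final letter is not what conditions the rule; the second-to-last letter is.
"dambeft" has second-to-last letter 'f'. The stems whose second-to-last letter is 'f' (minofz → minufz, pisaft → pisuft, birumtift → birumtuft) change the last vowel to 'u'.
So dambeft → dambuft.

dambuft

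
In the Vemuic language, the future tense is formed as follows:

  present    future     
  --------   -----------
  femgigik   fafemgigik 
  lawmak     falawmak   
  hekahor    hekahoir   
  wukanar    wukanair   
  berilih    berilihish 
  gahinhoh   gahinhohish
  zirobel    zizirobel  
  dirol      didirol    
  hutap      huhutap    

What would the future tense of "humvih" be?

humvihish

lawmak and wukanar both have last vowel 'a' yet inflect differently (falawmak, wukanair), so the last vowel is not what conditions the rule; the final letter is.
"humvih" ends in -h. The stems ending in -h (berilih → berilihish, gahinhoh → gahinhohish) add -ish.
The other patterns: stems ending in -k add the prefix fa-; stems ending in -r drop the final letter and add -ir; stems ending in -l or -p repeat the first consonant+vowel as a prefix.
So humvih → humvihish.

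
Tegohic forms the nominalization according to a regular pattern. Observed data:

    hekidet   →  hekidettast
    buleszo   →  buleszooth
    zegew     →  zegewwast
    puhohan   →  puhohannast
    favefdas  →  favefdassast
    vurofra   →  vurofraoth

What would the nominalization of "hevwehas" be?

"hevwehas" ends in a consonant. The stems ending in a consonant (zegew → zegewwast, hekidet → hekidettast, puhohan → puhohannast) double the final consonant and add -ast.
The other pattern: stems ending in a vowel add -oth.
So hevwehas → hevwehassast.

hevwehassast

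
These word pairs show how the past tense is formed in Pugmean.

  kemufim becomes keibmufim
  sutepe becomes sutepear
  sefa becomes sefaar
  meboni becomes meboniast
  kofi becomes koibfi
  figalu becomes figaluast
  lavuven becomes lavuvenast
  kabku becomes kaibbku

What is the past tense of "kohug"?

kabku and figalu both end in -u yet inflect differently (kaibbku, figaluast), so the final letter is not what conditions the rule; the first letter is.
"kohug" begins with k-. The stems beginning with k- (kemufim → keibmufim, kabku → kaibbku, kofi → koibfi) insert -ib- after the first vowel.
The other patterns: stems beginning with s- add -ar; stems beginning with f-, l- or m- add -ast.
So kohug → koibhug.

koibhug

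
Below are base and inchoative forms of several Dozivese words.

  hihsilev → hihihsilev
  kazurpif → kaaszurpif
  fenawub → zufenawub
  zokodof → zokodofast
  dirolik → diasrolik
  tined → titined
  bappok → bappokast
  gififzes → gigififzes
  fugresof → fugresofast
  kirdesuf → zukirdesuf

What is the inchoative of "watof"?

"watof" has last vowel 'o'. The stems whose last vowel is 'o' (bappok → bappokast, zokodof → zokodofast, fugresof → fugresofast) add -ast.
The other patterns: stems whose last vowel is 'i' insert -as- after the first vowel; stems whose last vowel is 'e' repeat the first consonant+vowel as a prefix; stems whose last vowel is 'u' add the prefix zu-.
So watof → watofast.

watofast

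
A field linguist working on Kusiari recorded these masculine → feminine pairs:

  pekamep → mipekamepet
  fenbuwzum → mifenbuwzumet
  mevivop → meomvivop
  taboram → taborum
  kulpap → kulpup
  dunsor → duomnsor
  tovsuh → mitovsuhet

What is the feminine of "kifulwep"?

mikifulwepet

kulpap and mevivop both end in -p yet inflect differently (kulpup, meomvivop), so the final letter is not what conditions the rule; the last vowel is.
"kifulwep" has last vowel 'e'. The one such stem in the data (pekamep → mipekamepet) adds mi- … -et around the stem, so the same rule applies.
The other patterns: stems whose last vowel is 'a' change the last vowel to 'u'; stems whose last vowel is 'o' insert -om- after the first vowel.
So kifulwep → mikifulwepet.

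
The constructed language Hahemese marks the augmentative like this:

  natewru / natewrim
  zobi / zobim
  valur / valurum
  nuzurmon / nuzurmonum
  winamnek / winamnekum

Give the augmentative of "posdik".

posdikum

"posdik" ends in a consonant. The stems ending in a consonant (valur → valurum, nuzurmon → nuzurmonum, winamnek → winamnekum) add -um.
So posdik → posdikum.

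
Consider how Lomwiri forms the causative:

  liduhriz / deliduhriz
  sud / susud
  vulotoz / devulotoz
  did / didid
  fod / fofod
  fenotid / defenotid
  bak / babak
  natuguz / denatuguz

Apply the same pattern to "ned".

fenotid and fod both end in -d yet inflect differently (defenotid, fofod), so the final letter is not what conditions the rule; the number of vowels is.
"ned" has 1 vowel. The stems with 1 vowel (fod → fofod, bak → babak, sud → susud) repeat the first consonant+vowel as a prefix.
The other pattern: stems with 3 vowels add the prefix de-.
So ned → nened.

nened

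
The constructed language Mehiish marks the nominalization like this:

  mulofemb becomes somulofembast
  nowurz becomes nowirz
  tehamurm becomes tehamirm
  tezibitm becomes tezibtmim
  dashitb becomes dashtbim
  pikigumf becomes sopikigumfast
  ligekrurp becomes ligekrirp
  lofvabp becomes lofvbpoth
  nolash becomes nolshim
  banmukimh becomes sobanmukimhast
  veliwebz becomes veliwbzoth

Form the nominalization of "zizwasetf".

zizwastfim

nowurz and veliwebz both end in -z yet inflect differently (nowirz, veliwbzoth), so the final letter is not what conditions the rule; the second-to-last letter is.
"zizwasetf" has second-to-last letter 't'. The stems whose second-to-last letter is 't' (tezibitm → tezibtmim, dashitb → dashtbim) delete the last vowel and add -im.
The other patterns: stems whose second-to-last letter is 'm' add so- … -ast around the stem; stems whose second-to-last letter is 'r' change the last vowel to 'i'; stems whose second-to-last letter is 'b' delete the last vowel and add -oth.
So zizwasetf → zizwastfim.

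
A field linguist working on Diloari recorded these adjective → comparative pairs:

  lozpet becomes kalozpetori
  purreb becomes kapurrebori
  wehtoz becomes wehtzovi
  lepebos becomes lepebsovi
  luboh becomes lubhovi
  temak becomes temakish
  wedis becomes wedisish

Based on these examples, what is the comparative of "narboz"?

lepebos and wedis both end in -s yet inflect differently (lepebsovi, wedisish), so the final letter is not what conditions the rule; the last vowel is.
"narboz" has last vowel 'o'. The stems whose last vowel is 'o' (wehtoz → wehtzovi, lepebos → lepebsovi, luboh → lubhovi) delete the last vowel and add -ovi.
So narboz → narbzovi.

narbzovi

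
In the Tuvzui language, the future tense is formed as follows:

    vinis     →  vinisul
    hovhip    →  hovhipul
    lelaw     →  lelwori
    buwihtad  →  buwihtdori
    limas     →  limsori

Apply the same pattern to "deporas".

limas and vinis both end in -s yet inflect differently (limsori, vinisul), so the final letter is not what conditions the rule; the last vowel is.
"deporas" has last vowel 'a'. The stems whose last vowel is 'a' (buwihtad → buwihtdori, limas → limsori, lelaw → lelwori) delete the last vowel and add -ori.
The other pattern: stems whose last vowel is 'i' add -ul.
So deporas → deporsori.

deporsori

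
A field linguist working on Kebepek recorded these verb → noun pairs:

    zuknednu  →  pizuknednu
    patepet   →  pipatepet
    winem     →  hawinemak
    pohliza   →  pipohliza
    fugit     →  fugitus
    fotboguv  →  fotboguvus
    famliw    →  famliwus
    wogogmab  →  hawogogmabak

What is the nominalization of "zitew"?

fugit and patepet both end in -t yet inflect differently (fugitus, pipatepet), so the final letter is not what conditions the rule; the first letter is.
"zitew" begins with z-. The one such stem in the data (zuknednu → pizuknednu) adds the prefix pi-, so the same rule applies.
The other patterns: stems beginning with w- add ha- … -ak around the stem; stems beginning with f- add -us.
So zitew → pizitew.

pizitew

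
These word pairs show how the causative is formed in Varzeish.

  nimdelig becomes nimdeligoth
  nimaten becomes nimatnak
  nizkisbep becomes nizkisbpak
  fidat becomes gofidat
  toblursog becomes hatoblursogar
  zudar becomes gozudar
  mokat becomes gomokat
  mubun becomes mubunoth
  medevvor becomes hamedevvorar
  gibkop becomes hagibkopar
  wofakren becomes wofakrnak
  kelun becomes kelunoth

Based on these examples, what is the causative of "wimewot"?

medevvor and zudar both end in -r yet inflect differently (hamedevvorar, gozudar), so the final letter is not what conditions the rule; the last vowel is.
"wimewot" has last vowel 'o'. The stems whose last vowel is 'o' (medevvor → hamedevvorar, toblursog → hatoblursogar, gibkop → hagibkopar) add ha- … -ar around the stem.
So wimewot → hawimewotar.

hawimewotar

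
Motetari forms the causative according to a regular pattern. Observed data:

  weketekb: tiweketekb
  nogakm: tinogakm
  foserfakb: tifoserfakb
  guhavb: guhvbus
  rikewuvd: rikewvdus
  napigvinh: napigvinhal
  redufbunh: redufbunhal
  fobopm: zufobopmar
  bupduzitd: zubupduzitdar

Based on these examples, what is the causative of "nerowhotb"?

zunerowhotbar

weketekb and guhavb both end in -b yet inflect differently (tiweketekb, guhvbus), so the final letter is not what conditions the rule; the second-to-last letter is.
"nerowhotb" has second-to-last letter 't'. The one such stem in the data (bupduzitd → zubupduzitdar) adds zu- … -ar around the stem, so the same rule applies.
The other patterns: stems whose second-to-last letter is 'k' add the prefix ti-; stems whose second-to-last letter is 'v' delete the last vowel and add -us; stems whose second-to-last letter is 'n' add -al.
So nerowhotb → zunerowhotbar.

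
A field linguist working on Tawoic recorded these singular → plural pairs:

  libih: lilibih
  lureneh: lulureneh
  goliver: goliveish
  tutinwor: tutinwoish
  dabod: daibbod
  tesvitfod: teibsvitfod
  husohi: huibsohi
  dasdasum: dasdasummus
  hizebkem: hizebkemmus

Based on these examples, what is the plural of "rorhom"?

rorhommus

"rorhom" ends in -m. The stems ending in -m (dasdasum → dasdasummus, hizebkem → hizebkemmus) double the final consonant and add -us.
The other patterns: stems ending in -h repeat the first consonant+vowel as a prefix; stems ending in -r drop the final letter and add -ish; stems ending in -d or -i insert -ib- after the first vowel.
So rorhom → rorhommus.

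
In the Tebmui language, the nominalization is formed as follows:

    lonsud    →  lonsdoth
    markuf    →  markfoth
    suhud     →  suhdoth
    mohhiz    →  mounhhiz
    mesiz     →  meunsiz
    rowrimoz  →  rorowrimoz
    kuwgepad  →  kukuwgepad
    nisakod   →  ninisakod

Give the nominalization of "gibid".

mohhiz and rowrimoz both end in -z yet inflect differently (mounhhiz, rorowrimoz), so the final letter is not what conditions the rule; the last vowel is.
"gibid" has last vowel 'i'. The stems whose last vowel is 'i' (mohhiz → mounhhiz, mesiz → meunsiz) insert -un- after the first vowel.
So gibid → giunbid.

giunbid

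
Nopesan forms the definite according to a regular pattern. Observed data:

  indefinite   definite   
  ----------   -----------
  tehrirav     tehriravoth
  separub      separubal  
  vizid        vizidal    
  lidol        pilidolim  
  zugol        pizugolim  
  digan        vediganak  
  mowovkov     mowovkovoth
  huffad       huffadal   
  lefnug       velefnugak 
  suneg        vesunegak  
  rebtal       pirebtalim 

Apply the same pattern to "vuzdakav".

vuzdakavoth

digan and tehrirav both have last vowel 'a' yet inflect differently (vediganak, tehriravoth), so the last vowel is not what conditions the rule; the final letter is.
"vuzdakav" ends in -v. The stems ending in -v (mowovkov → mowovkovoth, tehrirav → tehriravoth) add -oth.
So vuzdakav → vuzdakavoth.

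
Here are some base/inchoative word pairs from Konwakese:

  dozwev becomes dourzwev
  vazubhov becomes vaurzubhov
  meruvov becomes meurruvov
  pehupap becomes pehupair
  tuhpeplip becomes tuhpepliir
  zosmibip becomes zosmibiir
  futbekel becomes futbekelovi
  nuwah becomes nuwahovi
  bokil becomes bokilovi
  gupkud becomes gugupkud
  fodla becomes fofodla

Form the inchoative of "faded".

"faded" ends in -d. The one such stem in the data (gupkud → gugupkud) repeats the first consonant+vowel as a prefix (as does fodla), so the same rule applies.
So faded → fafaded.

fafaded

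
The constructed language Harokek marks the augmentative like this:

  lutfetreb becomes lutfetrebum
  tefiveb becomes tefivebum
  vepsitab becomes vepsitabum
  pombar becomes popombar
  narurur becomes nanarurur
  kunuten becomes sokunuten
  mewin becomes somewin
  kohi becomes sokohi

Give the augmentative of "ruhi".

soruhi

vepsitab and pombar both have last vowel 'a' yet inflect differently (vepsitabum, popombar), so the last vowel is not what conditions the rule; the final letter is.
"ruhi" ends in -i. The one such stem in the data (kohi → sokohi) adds the prefix so-, so the same rule applies.
So ruhi → soruhi.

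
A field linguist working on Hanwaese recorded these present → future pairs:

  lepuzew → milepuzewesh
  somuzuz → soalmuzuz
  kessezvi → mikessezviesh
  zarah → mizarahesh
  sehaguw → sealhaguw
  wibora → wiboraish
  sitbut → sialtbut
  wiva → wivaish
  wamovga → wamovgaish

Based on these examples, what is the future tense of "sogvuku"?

soalgvuku

"sogvuku" begins with s-. The stems beginning with s- (somuzuz → soalmuzuz, sehaguw → sealhaguw, sitbut → sialtbut) insert -al- after the first vowel.
So sogvuku → soalgvuku.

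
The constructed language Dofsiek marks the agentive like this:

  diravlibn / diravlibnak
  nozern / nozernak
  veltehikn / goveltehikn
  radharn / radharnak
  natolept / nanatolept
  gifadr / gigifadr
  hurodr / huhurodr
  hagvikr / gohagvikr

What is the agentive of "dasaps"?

dadasaps

diravlibn and veltehikn both end in -n yet inflect differently (diravlibnak, goveltehikn), so the final letter is not what conditions the rule; the second-to-last letter is.
"dasaps" has second-to-last letter 'p'. The one such stem in the data (natolept → nanatolept) repeats the first consonant+vowel as a prefix (as do gifadr, hurodr), so the same rule applies.
The other patterns: stems whose second-to-last letter is 'b' or 'r' add -ak; stems whose second-to-last letter is 'k' add the prefix go-.
So dasaps → dadasaps.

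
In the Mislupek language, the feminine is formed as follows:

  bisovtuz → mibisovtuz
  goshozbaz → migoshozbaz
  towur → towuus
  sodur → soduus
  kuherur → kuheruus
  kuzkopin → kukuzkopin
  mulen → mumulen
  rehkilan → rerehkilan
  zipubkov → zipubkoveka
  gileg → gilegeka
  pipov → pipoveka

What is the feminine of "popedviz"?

mipopedviz

"popedviz" ends in -z. The stems ending in -z (bisovtuz → mibisovtuz, goshozbaz → migoshozbaz) add the prefix mi-.
The other patterns: stems ending in -r drop the final letter and add -us; stems ending in -n repeat the first consonant+vowel as a prefix; stems ending in -g or -v add -eka.
So popedviz → mipopedviz.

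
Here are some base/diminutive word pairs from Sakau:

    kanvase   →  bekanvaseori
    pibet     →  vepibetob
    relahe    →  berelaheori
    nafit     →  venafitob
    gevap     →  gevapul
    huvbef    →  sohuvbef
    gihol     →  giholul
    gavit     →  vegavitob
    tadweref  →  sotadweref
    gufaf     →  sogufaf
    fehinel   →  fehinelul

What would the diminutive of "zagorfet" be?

vezagorfetob

pibet and huvbef both have last vowel 'e' yet inflect differently (vepibetob, sohuvbef), so the last vowel is not what conditions the rule; the final letter is.
"zagorfet" ends in -t. The stems ending in -t (pibet → vepibetob, gavit → vegavitob, nafit → venafitob) add ve- … -ob around the stem.
So zagorfet → vezagorfetob.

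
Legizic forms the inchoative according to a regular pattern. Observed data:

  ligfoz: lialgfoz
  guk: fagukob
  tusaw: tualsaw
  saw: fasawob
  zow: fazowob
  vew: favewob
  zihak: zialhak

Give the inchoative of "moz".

guk and zihak both end in -k yet inflect differently (fagukob, zialhak), so the final letter is not what conditions the rule; the number of vowels is.
"moz" has 1 vowel. The stems with 1 vowel (vew → favewob, guk → fagukob, zow → fazowob) add fa- … -ob around the stem.
So moz → famozob.

famozob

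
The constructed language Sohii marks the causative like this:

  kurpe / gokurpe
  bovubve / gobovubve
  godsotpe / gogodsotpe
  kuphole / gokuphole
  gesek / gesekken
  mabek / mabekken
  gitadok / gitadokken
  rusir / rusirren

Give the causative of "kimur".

kimurren

kurpe and gesek both have last vowel 'e' yet inflect differently (gokurpe, gesekken), so the last vowel is not what conditions the rule; the final letter is.
"kimur" ends in -r. The one such stem in the data (rusir → rusirren) doubles the final consonant and adds -en (as do gesek, mabek), so the same rule applies.
So kimur → kimurren.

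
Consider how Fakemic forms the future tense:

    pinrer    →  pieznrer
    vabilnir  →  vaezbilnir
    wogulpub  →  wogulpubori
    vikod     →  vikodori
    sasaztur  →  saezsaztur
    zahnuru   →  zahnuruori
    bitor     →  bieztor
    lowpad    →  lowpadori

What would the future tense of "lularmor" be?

bitor and vikod both have last vowel 'o' yet inflect differently (bieztor, vikodori), so the last vowel is not what conditions the rule; the final letter is.
"lularmor" ends in -r. The stems ending in -r (vabilnir → vaezbilnir, bitor → bieztor, pinrer → pieznrer) insert -ez- after the first vowel.
The other pattern: stems ending in -b, -d or -u add -ori.
So lularmor → luezlarmor.

luezlarmor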